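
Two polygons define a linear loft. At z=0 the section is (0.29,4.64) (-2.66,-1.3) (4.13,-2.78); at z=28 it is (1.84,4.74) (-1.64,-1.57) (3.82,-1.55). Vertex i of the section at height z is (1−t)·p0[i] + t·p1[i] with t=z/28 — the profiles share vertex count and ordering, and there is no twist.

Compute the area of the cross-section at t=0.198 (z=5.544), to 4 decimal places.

Area at t=0.198: 21.4302

Cross-section at t=0.198: each vertex is (1-t)·p0[i] + t·p1[i].
  v1: (1-0.198)·(0.29,4.64) + 0.198·(1.84,4.74) = (0.5969,4.6598)
  v2: (1-0.198)·(-2.66,-1.3) + 0.198·(-1.64,-1.57) = (-2.4580,-1.3535)
  v3: (1-0.198)·(4.13,-2.78) + 0.198·(3.82,-1.55) = (4.0686,-2.5365)
Shoelace sum Σ(x_i·y_{i+1} − x_{i+1}·y_i):
  i=1: 0.5969·-1.3535 − -2.4580·4.6598 = +10.6461 (running +10.6461)
  i=2: -2.4580·-2.5365 − 4.0686·-1.3535 = +11.7414 (running +22.3875)
  i=3: 4.0686·4.6598 − 0.5969·-2.5365 = +20.4730 (running +42.8605)
Area = |Σ|/2 = |42.8605|/2 = 21.4302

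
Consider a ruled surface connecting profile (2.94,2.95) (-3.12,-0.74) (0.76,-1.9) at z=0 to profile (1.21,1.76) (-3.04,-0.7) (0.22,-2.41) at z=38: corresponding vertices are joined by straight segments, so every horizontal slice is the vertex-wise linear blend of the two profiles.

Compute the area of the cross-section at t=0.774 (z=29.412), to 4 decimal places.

Cross-section at t=0.774: each vertex is (1-t)·p0[i] + t·p1[i].
  v1: (1-0.774)·(2.94,2.95) + 0.774·(1.21,1.76) = (1.6010,2.0289)
  v2: (1-0.774)·(-3.12,-0.74) + 0.774·(-3.04,-0.7) = (-3.0581,-0.7090)
  v3: (1-0.774)·(0.76,-1.9) + 0.774·(0.22,-2.41) = (0.3420,-2.2947)
Shoelace sum Σ(x_i·y_{i+1} − x_{i+1}·y_i):
  i=1: 1.6010·-0.7090 − -3.0581·2.0289 = +5.0695 (running +5.0695)
  i=2: -3.0581·-2.2947 − 0.3420·-0.7090 = +7.2600 (running +12.3295)
  i=3: 0.3420·2.0289 − 1.6010·-2.2947 = +4.3678 (running +16.6973)
Area = |Σ|/2 = |16.6973|/2 = 8.3487

Area at t=0.774: 8.3487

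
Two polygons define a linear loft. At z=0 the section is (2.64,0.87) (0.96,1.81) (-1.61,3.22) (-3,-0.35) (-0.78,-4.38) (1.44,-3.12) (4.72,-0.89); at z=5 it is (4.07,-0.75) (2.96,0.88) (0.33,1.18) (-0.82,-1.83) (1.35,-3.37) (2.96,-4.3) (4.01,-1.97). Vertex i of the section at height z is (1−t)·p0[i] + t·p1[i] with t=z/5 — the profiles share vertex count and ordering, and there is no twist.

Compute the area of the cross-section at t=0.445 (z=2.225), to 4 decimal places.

Area at t=0.445: 24.6098

Cross-section at t=0.445: each vertex is (1-t)·p0[i] + t·p1[i].
  v1: (1-0.445)·(2.64,0.87) + 0.445·(4.07,-0.75) = (3.2763,0.1491)
  v2: (1-0.445)·(0.96,1.81) + 0.445·(2.96,0.88) = (1.8500,1.3961)
  v3: (1-0.445)·(-1.61,3.22) + 0.445·(0.33,1.18) = (-0.7467,2.3122)
  v4: (1-0.445)·(-3,-0.35) + 0.445·(-0.82,-1.83) = (-2.0299,-1.0086)
  v5: (1-0.445)·(-0.78,-4.38) + 0.445·(1.35,-3.37) = (0.1679,-3.9306)
  v6: (1-0.445)·(1.44,-3.12) + 0.445·(2.96,-4.3) = (2.1164,-3.6451)
  v7: (1-0.445)·(4.72,-0.89) + 0.445·(4.01,-1.97) = (4.4040,-1.3706)
Shoelace sum Σ(x_i·y_{i+1} − x_{i+1}·y_i):
  i=1: 3.2763·1.3961 − 1.8500·0.1491 = +4.2984 (running +4.2984)
  i=2: 1.8500·2.3122 − -0.7467·1.3961 = +5.3201 (running +9.6185)
  i=3: -0.7467·-1.0086 − -2.0299·2.3122 = +5.4467 (running +15.0652)
  i=4: -2.0299·-3.9306 − 0.1679·-1.0086 = +8.1479 (running +23.2131)
  i=5: 0.1679·-3.6451 − 2.1164·-3.9306 = +7.7068 (running +30.9199)
  i=6: 2.1164·-1.3706 − 4.4040·-3.6451 = +13.1525 (running +44.0723)
  i=7: 4.4040·0.1491 − 3.2763·-1.3706 = +5.1472 (running +49.2195)
Area = |Σ|/2 = |49.2195|/2 = 24.6098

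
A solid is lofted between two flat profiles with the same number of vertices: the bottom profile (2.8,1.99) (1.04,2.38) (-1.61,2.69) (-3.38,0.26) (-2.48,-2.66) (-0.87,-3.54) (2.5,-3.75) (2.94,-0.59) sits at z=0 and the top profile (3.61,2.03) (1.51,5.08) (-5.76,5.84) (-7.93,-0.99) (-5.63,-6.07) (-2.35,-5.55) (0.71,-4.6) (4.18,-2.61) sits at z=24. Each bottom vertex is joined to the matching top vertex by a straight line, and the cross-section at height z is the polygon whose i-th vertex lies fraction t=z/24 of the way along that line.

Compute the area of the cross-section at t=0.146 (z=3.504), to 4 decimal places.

Area at t=0.146: 40.3203

Cross-section at t=0.146: each vertex is (1-t)·p0[i] + t·p1[i].
  v1: (1-0.146)·(2.8,1.99) + 0.146·(3.61,2.03) = (2.9183,1.9958)
  v2: (1-0.146)·(1.04,2.38) + 0.146·(1.51,5.08) = (1.1086,2.7742)
  v3: (1-0.146)·(-1.61,2.69) + 0.146·(-5.76,5.84) = (-2.2159,3.1499)
  v4: (1-0.146)·(-3.38,0.26) + 0.146·(-7.93,-0.99) = (-4.0443,0.0775)
  v5: (1-0.146)·(-2.48,-2.66) + 0.146·(-5.63,-6.07) = (-2.9399,-3.1579)
  v6: (1-0.146)·(-0.87,-3.54) + 0.146·(-2.35,-5.55) = (-1.0861,-3.8335)
  v7: (1-0.146)·(2.5,-3.75) + 0.146·(0.71,-4.6) = (2.2387,-3.8741)
  v8: (1-0.146)·(2.94,-0.59) + 0.146·(4.18,-2.61) = (3.1210,-0.8849)
Shoelace sum Σ(x_i·y_{i+1} − x_{i+1}·y_i):
  i=1: 2.9183·2.7742 − 1.1086·1.9958 = +5.8832 (running +5.8832)
  i=2: 1.1086·3.1499 − -2.2159·2.7742 = +9.6394 (running +15.5226)
  i=3: -2.2159·0.0775 − -4.0443·3.1499 = +12.5674 (running +28.0900)
  i=4: -4.0443·-3.1579 − -2.9399·0.0775 = +12.9992 (running +41.0892)
  i=5: -2.9399·-3.8335 − -1.0861·-3.1579 = +7.8403 (running +48.9295)
  i=6: -1.0861·-3.8741 − 2.2387·-3.8335 = +12.7894 (running +61.7189)
  i=7: 2.2387·-0.8849 − 3.1210·-3.8741 = +10.1102 (running +71.8291)
  i=8: 3.1210·1.9958 − 2.9183·-0.8849 = +8.8115 (running +80.6406)
Area = |Σ|/2 = |80.6406|/2 = 40.3203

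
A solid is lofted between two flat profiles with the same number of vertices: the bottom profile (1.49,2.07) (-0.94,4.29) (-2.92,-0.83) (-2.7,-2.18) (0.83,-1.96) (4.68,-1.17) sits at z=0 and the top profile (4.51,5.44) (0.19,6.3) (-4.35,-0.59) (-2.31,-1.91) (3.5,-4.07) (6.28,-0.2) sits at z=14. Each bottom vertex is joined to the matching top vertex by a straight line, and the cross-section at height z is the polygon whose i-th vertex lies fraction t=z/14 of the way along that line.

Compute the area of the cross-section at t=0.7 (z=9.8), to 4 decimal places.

Cross-section at t=0.7: each vertex is (1-t)·p0[i] + t·p1[i].
  v1: (1-0.7)·(1.49,2.07) + 0.7·(4.51,5.44) = (3.6040,4.4290)
  v2: (1-0.7)·(-0.94,4.29) + 0.7·(0.19,6.3) = (-0.1490,5.6970)
  v3: (1-0.7)·(-2.92,-0.83) + 0.7·(-4.35,-0.59) = (-3.9210,-0.6620)
  v4: (1-0.7)·(-2.7,-2.18) + 0.7·(-2.31,-1.91) = (-2.4270,-1.9910)
  v5: (1-0.7)·(0.83,-1.96) + 0.7·(3.5,-4.07) = (2.6990,-3.4370)
  v6: (1-0.7)·(4.68,-1.17) + 0.7·(6.28,-0.2) = (5.8000,-0.4910)
Shoelace sum Σ(x_i·y_{i+1} − x_{i+1}·y_i):
  i=1: 3.6040·5.6970 − -0.1490·4.4290 = +21.1919 (running +21.1919)
  i=2: -0.1490·-0.6620 − -3.9210·5.6970 = +22.4366 (running +43.6285)
  i=3: -3.9210·-1.9910 − -2.4270·-0.6620 = +6.2000 (running +49.8285)
  i=4: -2.4270·-3.4370 − 2.6990·-1.9910 = +13.7153 (running +63.5438)
  i=5: 2.6990·-0.4910 − 5.8000·-3.4370 = +18.6094 (running +82.1532)
  i=6: 5.8000·4.4290 − 3.6040·-0.4910 = +27.4578 (running +109.6110)
Area = |Σ|/2 = |109.6110|/2 = 54.8055

Area at t=0.7: 54.8055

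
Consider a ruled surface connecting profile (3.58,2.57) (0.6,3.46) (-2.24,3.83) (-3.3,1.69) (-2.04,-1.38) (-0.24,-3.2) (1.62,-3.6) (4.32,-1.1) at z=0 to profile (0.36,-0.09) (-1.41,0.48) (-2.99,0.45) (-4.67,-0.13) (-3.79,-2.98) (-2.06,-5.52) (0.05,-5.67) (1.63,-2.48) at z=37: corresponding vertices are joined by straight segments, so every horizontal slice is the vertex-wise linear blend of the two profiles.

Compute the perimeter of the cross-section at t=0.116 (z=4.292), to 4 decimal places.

Perimeter at t=0.116: 23.0116

Cross-section at t=0.116: each vertex is (1-t)·p0[i] + t·p1[i].
  v1: (1-0.116)·(3.58,2.57) + 0.116·(0.36,-0.09) = (3.2065,2.2614)
  v2: (1-0.116)·(0.6,3.46) + 0.116·(-1.41,0.48) = (0.3668,3.1143)
  v3: (1-0.116)·(-2.24,3.83) + 0.116·(-2.99,0.45) = (-2.3270,3.4379)
  v4: (1-0.116)·(-3.3,1.69) + 0.116·(-4.67,-0.13) = (-3.4589,1.4789)
  v5: (1-0.116)·(-2.04,-1.38) + 0.116·(-3.79,-2.98) = (-2.2430,-1.5656)
  v6: (1-0.116)·(-0.24,-3.2) + 0.116·(-2.06,-5.52) = (-0.4511,-3.4691)
  v7: (1-0.116)·(1.62,-3.6) + 0.116·(0.05,-5.67) = (1.4379,-3.8401)
  v8: (1-0.116)·(4.32,-1.1) + 0.116·(1.63,-2.48) = (4.0080,-1.2601)
Perimeter = Σ |v_{i+1} − v_i|:
  edge 1→2: √(-2.8396² + 0.8529²) = 2.9650 (running 2.9650)
  edge 2→3: √(-2.6938² + 0.3236²) = 2.7132 (running 5.6782)
  edge 3→4: √(-1.1319² + -1.9590²) = 2.2625 (running 7.9407)
  edge 4→5: √(1.2159² + -3.0445²) = 3.2783 (running 11.2190)
  edge 5→6: √(1.7919² + -1.9035²) = 2.6142 (running 13.8332)
  edge 6→7: √(1.8890² + -0.3710²) = 1.9251 (running 15.7583)
  edge 7→8: √(2.5701² + 2.5800²) = 3.6417 (running 19.4000)
  edge 8→1: √(-0.8015² + 3.5215²) = 3.6116 (running 23.0116)
Perimeter = 23.0116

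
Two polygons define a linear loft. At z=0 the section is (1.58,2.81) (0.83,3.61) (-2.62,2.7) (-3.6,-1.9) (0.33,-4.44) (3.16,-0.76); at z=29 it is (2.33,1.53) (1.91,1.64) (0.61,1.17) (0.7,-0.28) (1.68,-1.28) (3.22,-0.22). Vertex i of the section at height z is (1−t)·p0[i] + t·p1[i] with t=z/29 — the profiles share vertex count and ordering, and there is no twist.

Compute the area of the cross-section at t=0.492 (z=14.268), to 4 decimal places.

Cross-section at t=0.492: each vertex is (1-t)·p0[i] + t·p1[i].
  v1: (1-0.492)·(1.58,2.81) + 0.492·(2.33,1.53) = (1.9490,2.1802)
  v2: (1-0.492)·(0.83,3.61) + 0.492·(1.91,1.64) = (1.3614,2.6408)
  v3: (1-0.492)·(-2.62,2.7) + 0.492·(0.61,1.17) = (-1.0308,1.9472)
  v4: (1-0.492)·(-3.6,-1.9) + 0.492·(0.7,-0.28) = (-1.4844,-1.1030)
  v5: (1-0.492)·(0.33,-4.44) + 0.492·(1.68,-1.28) = (0.9942,-2.8853)
  v6: (1-0.492)·(3.16,-0.76) + 0.492·(3.22,-0.22) = (3.1895,-0.4943)
Shoelace sum Σ(x_i·y_{i+1} − x_{i+1}·y_i):
  i=1: 1.9490·2.6408 − 1.3614·2.1802 = +2.1787 (running +2.1787)
  i=2: 1.3614·1.9472 − -1.0308·2.6408 = +5.3731 (running +7.5518)
  i=3: -1.0308·-1.1030 − -1.4844·1.9472 = +4.0275 (running +11.5793)
  i=4: -1.4844·-2.8853 − 0.9942·-1.1030 = +5.3795 (running +16.9588)
  i=5: 0.9942·-0.4943 − 3.1895·-2.8853 = +8.7112 (running +25.6700)
  i=6: 3.1895·2.1802 − 1.9490·-0.4943 = +7.9173 (running +33.5873)
Area = |Σ|/2 = |33.5873|/2 = 16.7937

Area at t=0.492: 16.7937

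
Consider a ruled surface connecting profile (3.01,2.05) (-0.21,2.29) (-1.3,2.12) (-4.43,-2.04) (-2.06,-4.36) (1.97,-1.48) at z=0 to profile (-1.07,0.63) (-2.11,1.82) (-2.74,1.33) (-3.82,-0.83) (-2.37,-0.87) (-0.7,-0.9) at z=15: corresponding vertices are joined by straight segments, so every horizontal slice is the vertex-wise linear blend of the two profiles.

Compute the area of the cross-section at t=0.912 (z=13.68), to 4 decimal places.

Area at t=0.912: 6.5882

Cross-section at t=0.912: each vertex is (1-t)·p0[i] + t·p1[i].
  v1: (1-0.912)·(3.01,2.05) + 0.912·(-1.07,0.63) = (-0.7110,0.7550)
  v2: (1-0.912)·(-0.21,2.29) + 0.912·(-2.11,1.82) = (-1.9428,1.8614)
  v3: (1-0.912)·(-1.3,2.12) + 0.912·(-2.74,1.33) = (-2.6133,1.3995)
  v4: (1-0.912)·(-4.43,-2.04) + 0.912·(-3.82,-0.83) = (-3.8737,-0.9365)
  v5: (1-0.912)·(-2.06,-4.36) + 0.912·(-2.37,-0.87) = (-2.3427,-1.1771)
  v6: (1-0.912)·(1.97,-1.48) + 0.912·(-0.7,-0.9) = (-0.4650,-0.9510)
Shoelace sum Σ(x_i·y_{i+1} − x_{i+1}·y_i):
  i=1: -0.7110·1.8614 − -1.9428·0.7550 = +0.1434 (running +0.1434)
  i=2: -1.9428·1.3995 − -2.6133·1.8614 = +2.1453 (running +2.2887)
  i=3: -2.6133·-0.9365 − -3.8737·1.3995 = +7.8686 (running +10.1572)
  i=4: -3.8737·-1.1771 − -2.3427·-0.9365 = +2.3659 (running +12.5231)
  i=5: -2.3427·-0.9510 − -0.4650·-1.1771 = +1.6806 (running +14.2037)
  i=6: -0.4650·0.7550 − -0.7110·-0.9510 = -1.0272 (running +13.1765)
Area = |Σ|/2 = |13.1765|/2 = 6.5882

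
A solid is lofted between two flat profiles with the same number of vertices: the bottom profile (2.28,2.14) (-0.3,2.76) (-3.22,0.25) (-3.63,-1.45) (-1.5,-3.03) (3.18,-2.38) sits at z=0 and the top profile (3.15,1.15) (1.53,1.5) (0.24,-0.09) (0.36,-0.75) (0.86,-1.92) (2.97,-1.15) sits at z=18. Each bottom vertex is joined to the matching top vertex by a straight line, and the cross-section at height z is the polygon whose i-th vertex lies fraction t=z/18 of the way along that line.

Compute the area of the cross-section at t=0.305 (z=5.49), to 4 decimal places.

Area at t=0.305: 20.0467

Cross-section at t=0.305: each vertex is (1-t)·p0[i] + t·p1[i].
  v1: (1-0.305)·(2.28,2.14) + 0.305·(3.15,1.15) = (2.5454,1.8381)
  v2: (1-0.305)·(-0.3,2.76) + 0.305·(1.53,1.5) = (0.2581,2.3757)
  v3: (1-0.305)·(-3.22,0.25) + 0.305·(0.24,-0.09) = (-2.1647,0.1463)
  v4: (1-0.305)·(-3.63,-1.45) + 0.305·(0.36,-0.75) = (-2.4131,-1.2365)
  v5: (1-0.305)·(-1.5,-3.03) + 0.305·(0.86,-1.92) = (-0.7802,-2.6915)
  v6: (1-0.305)·(3.18,-2.38) + 0.305·(2.97,-1.15) = (3.1160,-2.0049)
Shoelace sum Σ(x_i·y_{i+1} − x_{i+1}·y_i):
  i=1: 2.5454·2.3757 − 0.2581·1.8381 = +5.5725 (running +5.5725)
  i=2: 0.2581·0.1463 − -2.1647·2.3757 = +5.1804 (running +10.7529)
  i=3: -2.1647·-1.2365 − -2.4131·0.1463 = +3.0297 (running +13.7826)
  i=4: -2.4131·-2.6915 − -0.7802·-1.2365 = +5.5299 (running +19.3125)
  i=5: -0.7802·-2.0049 − 3.1160·-2.6915 = +9.9506 (running +29.2631)
  i=6: 3.1160·1.8381 − 2.5454·-2.0049 = +10.8303 (running +40.0934)
Area = |Σ|/2 = |40.0934|/2 = 20.0467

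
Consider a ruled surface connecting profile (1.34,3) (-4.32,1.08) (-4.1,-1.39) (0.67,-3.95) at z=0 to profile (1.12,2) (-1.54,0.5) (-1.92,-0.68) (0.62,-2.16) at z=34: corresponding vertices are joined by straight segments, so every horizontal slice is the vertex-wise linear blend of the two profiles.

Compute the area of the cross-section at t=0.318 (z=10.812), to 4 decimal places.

Area at t=0.318: 17.8654

Cross-section at t=0.318: each vertex is (1-t)·p0[i] + t·p1[i].
  v1: (1-0.318)·(1.34,3) + 0.318·(1.12,2) = (1.2700,2.6820)
  v2: (1-0.318)·(-4.32,1.08) + 0.318·(-1.54,0.5) = (-3.4360,0.8956)
  v3: (1-0.318)·(-4.1,-1.39) + 0.318·(-1.92,-0.68) = (-3.4068,-1.1642)
  v4: (1-0.318)·(0.67,-3.95) + 0.318·(0.62,-2.16) = (0.6541,-3.3808)
Shoelace sum Σ(x_i·y_{i+1} − x_{i+1}·y_i):
  i=1: 1.2700·0.8956 − -3.4360·2.6820 = +10.3526 (running +10.3526)
  i=2: -3.4360·-1.1642 − -3.4068·0.8956 = +7.0512 (running +17.4038)
  i=3: -3.4068·-3.3808 − 0.6541·-1.1642 = +12.2790 (running +29.6828)
  i=4: 0.6541·2.6820 − 1.2700·-3.3808 = +6.0480 (running +35.7309)
Area = |Σ|/2 = |35.7309|/2 = 17.8654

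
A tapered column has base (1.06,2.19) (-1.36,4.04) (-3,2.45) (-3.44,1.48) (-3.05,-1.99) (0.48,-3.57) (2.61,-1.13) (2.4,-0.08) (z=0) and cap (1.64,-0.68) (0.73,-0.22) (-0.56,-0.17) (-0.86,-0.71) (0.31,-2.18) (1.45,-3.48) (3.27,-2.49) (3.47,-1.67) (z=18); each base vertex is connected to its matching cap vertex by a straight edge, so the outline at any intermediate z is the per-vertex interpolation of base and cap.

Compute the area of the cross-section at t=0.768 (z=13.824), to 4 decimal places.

Area at t=0.768: 11.6954

Cross-section at t=0.768: each vertex is (1-t)·p0[i] + t·p1[i].
  v1: (1-0.768)·(1.06,2.19) + 0.768·(1.64,-0.68) = (1.5054,-0.0142)
  v2: (1-0.768)·(-1.36,4.04) + 0.768·(0.73,-0.22) = (0.2451,0.7683)
  v3: (1-0.768)·(-3,2.45) + 0.768·(-0.56,-0.17) = (-1.1261,0.4378)
  v4: (1-0.768)·(-3.44,1.48) + 0.768·(-0.86,-0.71) = (-1.4586,-0.2019)
  v5: (1-0.768)·(-3.05,-1.99) + 0.768·(0.31,-2.18) = (-0.4695,-2.1359)
  v6: (1-0.768)·(0.48,-3.57) + 0.768·(1.45,-3.48) = (1.2250,-3.5009)
  v7: (1-0.768)·(2.61,-1.13) + 0.768·(3.27,-2.49) = (3.1169,-2.1745)
  v8: (1-0.768)·(2.4,-0.08) + 0.768·(3.47,-1.67) = (3.2218,-1.3011)
Shoelace sum Σ(x_i·y_{i+1} − x_{i+1}·y_i):
  i=1: 1.5054·0.7683 − 0.2451·-0.0142 = +1.1601 (running +1.1601)
  i=2: 0.2451·0.4378 − -1.1261·0.7683 = +0.9725 (running +2.1326)
  i=3: -1.1261·-0.2019 − -1.4586·0.4378 = +0.8660 (running +2.9986)
  i=4: -1.4586·-2.1359 − -0.4695·-0.2019 = +3.0206 (running +6.0192)
  i=5: -0.4695·-3.5009 − 1.2250·-2.1359 = +4.2601 (running +10.2793)
  i=6: 1.2250·-2.1745 − 3.1169·-3.5009 = +8.2482 (running +18.5275)
  i=7: 3.1169·-1.3011 − 3.2218·-2.1745 = +2.9502 (running +21.4777)
  i=8: 3.2218·-0.0142 − 1.5054·-1.3011 = +1.9131 (running +23.3909)
Area = |Σ|/2 = |23.3909|/2 = 11.6954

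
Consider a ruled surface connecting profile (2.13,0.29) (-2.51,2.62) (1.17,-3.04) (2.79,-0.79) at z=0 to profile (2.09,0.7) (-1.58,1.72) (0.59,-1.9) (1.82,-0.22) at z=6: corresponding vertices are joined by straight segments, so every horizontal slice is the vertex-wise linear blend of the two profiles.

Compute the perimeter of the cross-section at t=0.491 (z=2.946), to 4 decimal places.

Perimeter at t=0.491: 13.4556

Cross-section at t=0.491: each vertex is (1-t)·p0[i] + t·p1[i].
  v1: (1-0.491)·(2.13,0.29) + 0.491·(2.09,0.7) = (2.1104,0.4913)
  v2: (1-0.491)·(-2.51,2.62) + 0.491·(-1.58,1.72) = (-2.0534,2.1781)
  v3: (1-0.491)·(1.17,-3.04) + 0.491·(0.59,-1.9) = (0.8852,-2.4803)
  v4: (1-0.491)·(2.79,-0.79) + 0.491·(1.82,-0.22) = (2.3137,-0.5101)
Perimeter = Σ |v_{i+1} − v_i|:
  edge 1→2: √(-4.1637² + 1.6868²) = 4.4924 (running 4.4924)
  edge 2→3: √(2.9386² + -4.6584²) = 5.5078 (running 10.0002)
  edge 3→4: √(1.4285² + 1.9701²) = 2.4335 (running 12.4337)
  edge 4→1: √(-0.2034² + 1.0014²) = 1.0219 (running 13.4556)
Perimeter = 13.4556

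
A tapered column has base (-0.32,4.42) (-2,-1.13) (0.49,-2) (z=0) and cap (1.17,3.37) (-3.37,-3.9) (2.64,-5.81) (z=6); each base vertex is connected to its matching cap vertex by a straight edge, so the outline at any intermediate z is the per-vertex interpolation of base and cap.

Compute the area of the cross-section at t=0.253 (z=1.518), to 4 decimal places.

Area at t=0.253: 11.4784

Cross-section at t=0.253: each vertex is (1-t)·p0[i] + t·p1[i].
  v1: (1-0.253)·(-0.32,4.42) + 0.253·(1.17,3.37) = (0.0570,4.1543)
  v2: (1-0.253)·(-2,-1.13) + 0.253·(-3.37,-3.9) = (-2.3466,-1.8308)
  v3: (1-0.253)·(0.49,-2) + 0.253·(2.64,-5.81) = (1.0339,-2.9639)
Shoelace sum Σ(x_i·y_{i+1} − x_{i+1}·y_i):
  i=1: 0.0570·-1.8308 − -2.3466·4.1543 = +9.6443 (running +9.6443)
  i=2: -2.3466·-2.9639 − 1.0339·-1.8308 = +8.8482 (running +18.4925)
  i=3: 1.0339·4.1543 − 0.0570·-2.9639 = +4.4642 (running +22.9567)
Area = |Σ|/2 = |22.9567|/2 = 11.4784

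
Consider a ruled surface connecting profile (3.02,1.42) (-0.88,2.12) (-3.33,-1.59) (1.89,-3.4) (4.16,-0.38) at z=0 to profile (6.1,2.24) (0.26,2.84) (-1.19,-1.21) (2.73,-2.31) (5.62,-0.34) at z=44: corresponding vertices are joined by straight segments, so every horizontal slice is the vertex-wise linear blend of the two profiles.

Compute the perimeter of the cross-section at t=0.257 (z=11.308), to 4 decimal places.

Perimeter at t=0.257: 19.7817

Cross-section at t=0.257: each vertex is (1-t)·p0[i] + t·p1[i].
  v1: (1-0.257)·(3.02,1.42) + 0.257·(6.1,2.24) = (3.8116,1.6307)
  v2: (1-0.257)·(-0.88,2.12) + 0.257·(0.26,2.84) = (-0.5870,2.3050)
  v3: (1-0.257)·(-3.33,-1.59) + 0.257·(-1.19,-1.21) = (-2.7800,-1.4923)
  v4: (1-0.257)·(1.89,-3.4) + 0.257·(2.73,-2.31) = (2.1059,-3.1199)
  v5: (1-0.257)·(4.16,-0.38) + 0.257·(5.62,-0.34) = (4.5352,-0.3697)
Perimeter = Σ |v_{i+1} − v_i|:
  edge 1→2: √(-4.3986² + 0.6743²) = 4.4500 (running 4.4500)
  edge 2→3: √(-2.1930² + -3.7974²) = 4.3851 (running 8.8351)
  edge 3→4: √(4.8859² + -1.6275²) = 5.1498 (running 13.9849)
  edge 4→5: √(2.4293² + 2.7501²) = 3.6695 (running 17.6544)
  edge 5→1: √(-0.7237² + 2.0005²) = 2.1273 (running 19.7817)
Perimeter = 19.7817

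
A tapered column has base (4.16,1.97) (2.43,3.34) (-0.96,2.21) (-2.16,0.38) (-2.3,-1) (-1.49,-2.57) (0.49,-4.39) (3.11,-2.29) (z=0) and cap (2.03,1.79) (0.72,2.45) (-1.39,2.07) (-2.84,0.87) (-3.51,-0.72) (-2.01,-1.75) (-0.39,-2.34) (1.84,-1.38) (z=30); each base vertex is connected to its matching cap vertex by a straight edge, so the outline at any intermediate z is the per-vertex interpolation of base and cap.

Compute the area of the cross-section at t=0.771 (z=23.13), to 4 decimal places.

Area at t=0.771: 21.7725

Cross-section at t=0.771: each vertex is (1-t)·p0[i] + t·p1[i].
  v1: (1-0.771)·(4.16,1.97) + 0.771·(2.03,1.79) = (2.5178,1.8312)
  v2: (1-0.771)·(2.43,3.34) + 0.771·(0.72,2.45) = (1.1116,2.6538)
  v3: (1-0.771)·(-0.96,2.21) + 0.771·(-1.39,2.07) = (-1.2915,2.1021)
  v4: (1-0.771)·(-2.16,0.38) + 0.771·(-2.84,0.87) = (-2.6843,0.7578)
  v5: (1-0.771)·(-2.3,-1) + 0.771·(-3.51,-0.72) = (-3.2329,-0.7841)
  v6: (1-0.771)·(-1.49,-2.57) + 0.771·(-2.01,-1.75) = (-1.8909,-1.9378)
  v7: (1-0.771)·(0.49,-4.39) + 0.771·(-0.39,-2.34) = (-0.1885,-2.8095)
  v8: (1-0.771)·(3.11,-2.29) + 0.771·(1.84,-1.38) = (2.1308,-1.5884)
Shoelace sum Σ(x_i·y_{i+1} − x_{i+1}·y_i):
  i=1: 2.5178·2.6538 − 1.1116·1.8312 = +4.6461 (running +4.6461)
  i=2: 1.1116·2.1021 − -1.2915·2.6538 = +5.7641 (running +10.4102)
  i=3: -1.2915·0.7578 − -2.6843·2.1021 = +4.6638 (running +15.0740)
  i=4: -2.6843·-0.7841 − -3.2329·0.7578 = +4.5547 (running +19.6287)
  i=5: -3.2329·-1.9378 − -1.8909·-0.7841 = +4.7820 (running +24.4107)
  i=6: -1.8909·-2.8095 − -0.1885·-1.9378 = +4.9472 (running +29.3579)
  i=7: -0.1885·-1.5884 − 2.1308·-2.8095 = +6.2858 (running +35.6437)
  i=8: 2.1308·1.8312 − 2.5178·-1.5884 = +7.9012 (running +43.5449)
Area = |Σ|/2 = |43.5449|/2 = 21.7725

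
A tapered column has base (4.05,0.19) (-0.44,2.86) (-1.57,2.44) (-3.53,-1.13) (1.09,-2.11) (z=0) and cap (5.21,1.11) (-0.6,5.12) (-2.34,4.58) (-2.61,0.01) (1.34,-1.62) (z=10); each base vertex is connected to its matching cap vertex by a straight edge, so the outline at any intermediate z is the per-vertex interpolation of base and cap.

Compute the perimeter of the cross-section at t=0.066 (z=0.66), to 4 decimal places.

Cross-section at t=0.066: each vertex is (1-t)·p0[i] + t·p1[i].
  v1: (1-0.066)·(4.05,0.19) + 0.066·(5.21,1.11) = (4.1266,0.2507)
  v2: (1-0.066)·(-0.44,2.86) + 0.066·(-0.6,5.12) = (-0.4506,3.0092)
  v3: (1-0.066)·(-1.57,2.44) + 0.066·(-2.34,4.58) = (-1.6208,2.5812)
  v4: (1-0.066)·(-3.53,-1.13) + 0.066·(-2.61,0.01) = (-3.4693,-1.0548)
  v5: (1-0.066)·(1.09,-2.11) + 0.066·(1.34,-1.62) = (1.1065,-2.0777)
Perimeter = Σ |v_{i+1} − v_i|:
  edge 1→2: √(-4.5771² + 2.7584²) = 5.3441 (running 5.3441)
  edge 2→3: √(-1.1703² + -0.4279²) = 1.2460 (running 6.5901)
  edge 3→4: √(-1.8485² + -3.6360²) = 4.0789 (running 10.6690)
  edge 4→5: √(4.5758² + -1.0229²) = 4.6887 (running 15.3577)
  edge 5→1: √(3.0201² + 2.3284²) = 3.8134 (running 19.1711)
Perimeter = 19.1711

Perimeter at t=0.066: 19.1711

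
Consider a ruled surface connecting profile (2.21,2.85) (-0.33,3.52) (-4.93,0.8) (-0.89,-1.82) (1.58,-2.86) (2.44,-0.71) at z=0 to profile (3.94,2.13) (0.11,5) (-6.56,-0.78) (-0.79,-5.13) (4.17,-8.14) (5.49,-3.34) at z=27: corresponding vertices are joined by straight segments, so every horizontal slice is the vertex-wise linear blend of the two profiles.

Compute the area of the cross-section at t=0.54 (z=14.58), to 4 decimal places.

Area at t=0.54: 54.5482

Cross-section at t=0.54: each vertex is (1-t)·p0[i] + t·p1[i].
  v1: (1-0.54)·(2.21,2.85) + 0.54·(3.94,2.13) = (3.1442,2.4612)
  v2: (1-0.54)·(-0.33,3.52) + 0.54·(0.11,5) = (-0.0924,4.3192)
  v3: (1-0.54)·(-4.93,0.8) + 0.54·(-6.56,-0.78) = (-5.8102,-0.0532)
  v4: (1-0.54)·(-0.89,-1.82) + 0.54·(-0.79,-5.13) = (-0.8360,-3.6074)
  v5: (1-0.54)·(1.58,-2.86) + 0.54·(4.17,-8.14) = (2.9786,-5.7112)
  v6: (1-0.54)·(2.44,-0.71) + 0.54·(5.49,-3.34) = (4.0870,-2.1302)
Shoelace sum Σ(x_i·y_{i+1} − x_{i+1}·y_i):
  i=1: 3.1442·4.3192 − -0.0924·2.4612 = +13.8078 (running +13.8078)
  i=2: -0.0924·-0.0532 − -5.8102·4.3192 = +25.1003 (running +38.9082)
  i=3: -5.8102·-3.6074 − -0.8360·-0.0532 = +20.9152 (running +59.8234)
  i=4: -0.8360·-5.7112 − 2.9786·-3.6074 = +15.5196 (running +75.3430)
  i=5: 2.9786·-2.1302 − 4.0870·-5.7112 = +16.9967 (running +92.3396)
  i=6: 4.0870·2.4612 − 3.1442·-2.1302 = +16.7567 (running +109.0963)
Area = |Σ|/2 = |109.0963|/2 = 54.5482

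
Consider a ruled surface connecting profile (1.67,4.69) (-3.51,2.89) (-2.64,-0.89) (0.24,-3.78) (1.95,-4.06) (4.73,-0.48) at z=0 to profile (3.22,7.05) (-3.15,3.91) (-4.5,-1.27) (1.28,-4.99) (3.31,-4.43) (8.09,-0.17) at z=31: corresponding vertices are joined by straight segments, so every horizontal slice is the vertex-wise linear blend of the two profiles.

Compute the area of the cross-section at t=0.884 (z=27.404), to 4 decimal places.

Area at t=0.884: 85.8247

Cross-section at t=0.884: each vertex is (1-t)·p0[i] + t·p1[i].
  v1: (1-0.884)·(1.67,4.69) + 0.884·(3.22,7.05) = (3.0402,6.7762)
  v2: (1-0.884)·(-3.51,2.89) + 0.884·(-3.15,3.91) = (-3.1918,3.7917)
  v3: (1-0.884)·(-2.64,-0.89) + 0.884·(-4.5,-1.27) = (-4.2842,-1.2259)
  v4: (1-0.884)·(0.24,-3.78) + 0.884·(1.28,-4.99) = (1.1594,-4.8496)
  v5: (1-0.884)·(1.95,-4.06) + 0.884·(3.31,-4.43) = (3.1522,-4.3871)
  v6: (1-0.884)·(4.73,-0.48) + 0.884·(8.09,-0.17) = (7.7002,-0.2060)
Shoelace sum Σ(x_i·y_{i+1} − x_{i+1}·y_i):
  i=1: 3.0402·3.7917 − -3.1918·6.7762 = +33.1556 (running +33.1556)
  i=2: -3.1918·-1.2259 − -4.2842·3.7917 = +20.1573 (running +53.3129)
  i=3: -4.2842·-4.8496 − 1.1594·-1.2259 = +22.1983 (running +75.5112)
  i=4: 1.1594·-4.3871 − 3.1522·-4.8496 = +10.2010 (running +85.7122)
  i=5: 3.1522·-0.2060 − 7.7002·-4.3871 = +33.1323 (running +118.8446)
  i=6: 7.7002·6.7762 − 3.0402·-0.2060 = +52.8048 (running +171.6494)
Area = |Σ|/2 = |171.6494|/2 = 85.8247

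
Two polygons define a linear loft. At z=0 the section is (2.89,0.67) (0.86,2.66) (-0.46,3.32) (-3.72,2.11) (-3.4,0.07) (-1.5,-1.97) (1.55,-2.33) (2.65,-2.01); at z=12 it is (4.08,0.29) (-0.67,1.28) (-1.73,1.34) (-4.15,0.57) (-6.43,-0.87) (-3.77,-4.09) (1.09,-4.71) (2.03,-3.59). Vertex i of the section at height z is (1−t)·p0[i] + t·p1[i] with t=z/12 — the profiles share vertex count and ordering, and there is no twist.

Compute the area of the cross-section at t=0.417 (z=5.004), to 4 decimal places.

Cross-section at t=0.417: each vertex is (1-t)·p0[i] + t·p1[i].
  v1: (1-0.417)·(2.89,0.67) + 0.417·(4.08,0.29) = (3.3862,0.5115)
  v2: (1-0.417)·(0.86,2.66) + 0.417·(-0.67,1.28) = (0.2220,2.0845)
  v3: (1-0.417)·(-0.46,3.32) + 0.417·(-1.73,1.34) = (-0.9896,2.4943)
  v4: (1-0.417)·(-3.72,2.11) + 0.417·(-4.15,0.57) = (-3.8993,1.4678)
  v5: (1-0.417)·(-3.4,0.07) + 0.417·(-6.43,-0.87) = (-4.6635,-0.3220)
  v6: (1-0.417)·(-1.5,-1.97) + 0.417·(-3.77,-4.09) = (-2.4466,-2.8540)
  v7: (1-0.417)·(1.55,-2.33) + 0.417·(1.09,-4.71) = (1.3582,-3.3225)
  v8: (1-0.417)·(2.65,-2.01) + 0.417·(2.03,-3.59) = (2.3915,-2.6689)
Shoelace sum Σ(x_i·y_{i+1} − x_{i+1}·y_i):
  i=1: 3.3862·2.0845 − 0.2220·0.5115 = +6.9452 (running +6.9452)
  i=2: 0.2220·2.4943 − -0.9896·2.0845 = +2.6166 (running +9.5617)
  i=3: -0.9896·1.4678 − -3.8993·2.4943 = +8.2737 (running +17.8354)
  i=4: -3.8993·-0.3220 − -4.6635·1.4678 = +8.1007 (running +25.9361)
  i=5: -4.6635·-2.8540 − -2.4466·-0.3220 = +12.5221 (running +38.4582)
  i=6: -2.4466·-3.3225 − 1.3582·-2.8540 = +12.0050 (running +50.4632)
  i=7: 1.3582·-2.6689 − 2.3915·-3.3225 = +4.3207 (running +54.7839)
  i=8: 2.3915·0.5115 − 3.3862·-2.6689 = +10.2607 (running +65.0446)
Area = |Σ|/2 = |65.0446|/2 = 32.5223

Area at t=0.417: 32.5223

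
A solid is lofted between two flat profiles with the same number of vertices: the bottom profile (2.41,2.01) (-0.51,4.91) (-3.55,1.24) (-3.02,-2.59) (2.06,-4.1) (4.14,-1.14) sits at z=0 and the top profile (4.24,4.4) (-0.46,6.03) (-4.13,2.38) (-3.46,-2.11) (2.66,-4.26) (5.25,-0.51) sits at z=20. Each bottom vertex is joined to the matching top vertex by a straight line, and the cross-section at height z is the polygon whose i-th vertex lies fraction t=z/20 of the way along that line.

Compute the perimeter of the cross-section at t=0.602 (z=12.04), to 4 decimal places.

Cross-section at t=0.602: each vertex is (1-t)·p0[i] + t·p1[i].
  v1: (1-0.602)·(2.41,2.01) + 0.602·(4.24,4.4) = (3.5117,3.4488)
  v2: (1-0.602)·(-0.51,4.91) + 0.602·(-0.46,6.03) = (-0.4799,5.5842)
  v3: (1-0.602)·(-3.55,1.24) + 0.602·(-4.13,2.38) = (-3.8992,1.9263)
  v4: (1-0.602)·(-3.02,-2.59) + 0.602·(-3.46,-2.11) = (-3.2849,-2.3010)
  v5: (1-0.602)·(2.06,-4.1) + 0.602·(2.66,-4.26) = (2.4212,-4.1963)
  v6: (1-0.602)·(4.14,-1.14) + 0.602·(5.25,-0.51) = (4.8082,-0.7607)
Perimeter = Σ |v_{i+1} − v_i|:
  edge 1→2: √(-3.9916² + 2.1355²) = 4.5269 (running 4.5269)
  edge 2→3: √(-3.4193² + -3.6580²) = 5.0072 (running 9.5341)
  edge 3→4: √(0.6143² + -4.2273²) = 4.2717 (running 13.8058)
  edge 4→5: √(5.7061² + -1.8953²) = 6.0126 (running 19.8184)
  edge 5→6: √(2.3870² + 3.4356²) = 4.1834 (running 24.0018)
  edge 6→1: √(-1.2966² + 4.2095²) = 4.4047 (running 28.4065)
Perimeter = 28.4065

Perimeter at t=0.602: 28.4065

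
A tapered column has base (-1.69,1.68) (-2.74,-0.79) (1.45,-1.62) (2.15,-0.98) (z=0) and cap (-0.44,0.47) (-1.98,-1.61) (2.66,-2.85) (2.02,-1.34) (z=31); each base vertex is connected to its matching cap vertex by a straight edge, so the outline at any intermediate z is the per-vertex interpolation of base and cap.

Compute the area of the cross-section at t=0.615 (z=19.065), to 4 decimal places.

Area at t=0.615: 7.3368

Cross-section at t=0.615: each vertex is (1-t)·p0[i] + t·p1[i].
  v1: (1-0.615)·(-1.69,1.68) + 0.615·(-0.44,0.47) = (-0.9212,0.9359)
  v2: (1-0.615)·(-2.74,-0.79) + 0.615·(-1.98,-1.61) = (-2.2726,-1.2943)
  v3: (1-0.615)·(1.45,-1.62) + 0.615·(2.66,-2.85) = (2.1942,-2.3765)
  v4: (1-0.615)·(2.15,-0.98) + 0.615·(2.02,-1.34) = (2.0701,-1.2014)
Shoelace sum Σ(x_i·y_{i+1} − x_{i+1}·y_i):
  i=1: -0.9212·-1.2943 − -2.2726·0.9359 = +3.3192 (running +3.3192)
  i=2: -2.2726·-2.3765 − 2.1942·-1.2943 = +8.2406 (running +11.5598)
  i=3: 2.1942·-1.2014 − 2.0701·-2.3765 = +2.2833 (running +13.8431)
  i=4: 2.0701·0.9359 − -0.9212·-1.2014 = +0.8305 (running +14.6736)
Area = |Σ|/2 = |14.6736|/2 = 7.3368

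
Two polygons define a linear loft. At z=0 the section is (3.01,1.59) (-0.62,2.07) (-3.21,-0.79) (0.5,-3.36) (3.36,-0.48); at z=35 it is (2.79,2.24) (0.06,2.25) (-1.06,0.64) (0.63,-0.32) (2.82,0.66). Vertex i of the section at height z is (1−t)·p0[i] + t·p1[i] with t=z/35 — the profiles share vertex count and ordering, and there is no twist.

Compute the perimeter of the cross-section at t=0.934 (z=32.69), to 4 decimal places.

Perimeter at t=0.934: 11.0924

Cross-section at t=0.934: each vertex is (1-t)·p0[i] + t·p1[i].
  v1: (1-0.934)·(3.01,1.59) + 0.934·(2.79,2.24) = (2.8045,2.1971)
  v2: (1-0.934)·(-0.62,2.07) + 0.934·(0.06,2.25) = (0.0151,2.2381)
  v3: (1-0.934)·(-3.21,-0.79) + 0.934·(-1.06,0.64) = (-1.2019,0.5456)
  v4: (1-0.934)·(0.5,-3.36) + 0.934·(0.63,-0.32) = (0.6214,-0.5206)
  v5: (1-0.934)·(3.36,-0.48) + 0.934·(2.82,0.66) = (2.8556,0.5848)
Perimeter = Σ |v_{i+1} − v_i|:
  edge 1→2: √(-2.7894² + 0.0410²) = 2.7897 (running 2.7897)
  edge 2→3: √(-1.2170² + -1.6925²) = 2.0846 (running 4.8743)
  edge 3→4: √(1.8233² + -1.0663²) = 2.1122 (running 6.9865)
  edge 4→5: √(2.2342² + 1.1054²) = 2.4927 (running 9.4793)
  edge 5→1: √(-0.0511² + 1.6123²) = 1.6132 (running 11.0924)
Perimeter = 11.0924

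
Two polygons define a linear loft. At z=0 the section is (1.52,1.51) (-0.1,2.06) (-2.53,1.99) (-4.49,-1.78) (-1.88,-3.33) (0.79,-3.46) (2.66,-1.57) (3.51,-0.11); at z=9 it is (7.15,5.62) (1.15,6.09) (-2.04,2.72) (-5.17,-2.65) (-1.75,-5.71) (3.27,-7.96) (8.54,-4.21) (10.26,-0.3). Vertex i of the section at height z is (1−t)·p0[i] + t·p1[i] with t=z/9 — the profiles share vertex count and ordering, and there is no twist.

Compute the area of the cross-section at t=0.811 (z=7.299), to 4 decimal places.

Area at t=0.811: 114.2101

Cross-section at t=0.811: each vertex is (1-t)·p0[i] + t·p1[i].
  v1: (1-0.811)·(1.52,1.51) + 0.811·(7.15,5.62) = (6.0859,4.8432)
  v2: (1-0.811)·(-0.1,2.06) + 0.811·(1.15,6.09) = (0.9137,5.3283)
  v3: (1-0.811)·(-2.53,1.99) + 0.811·(-2.04,2.72) = (-2.1326,2.5820)
  v4: (1-0.811)·(-4.49,-1.78) + 0.811·(-5.17,-2.65) = (-5.0415,-2.4856)
  v5: (1-0.811)·(-1.88,-3.33) + 0.811·(-1.75,-5.71) = (-1.7746,-5.2602)
  v6: (1-0.811)·(0.79,-3.46) + 0.811·(3.27,-7.96) = (2.8013,-7.1095)
  v7: (1-0.811)·(2.66,-1.57) + 0.811·(8.54,-4.21) = (7.4287,-3.7110)
  v8: (1-0.811)·(3.51,-0.11) + 0.811·(10.26,-0.3) = (8.9842,-0.2641)
Shoelace sum Σ(x_i·y_{i+1} − x_{i+1}·y_i):
  i=1: 6.0859·5.3283 − 0.9137·4.8432 = +28.0024 (running +28.0024)
  i=2: 0.9137·2.5820 − -2.1326·5.3283 = +13.7226 (running +41.7249)
  i=3: -2.1326·-2.4856 − -5.0415·2.5820 = +18.3180 (running +60.0429)
  i=4: -5.0415·-5.2602 − -1.7746·-2.4856 = +22.1083 (running +82.1512)
  i=5: -1.7746·-7.1095 − 2.8013·-5.2602 = +27.3515 (running +109.5028)
  i=6: 2.8013·-3.7110 − 7.4287·-7.1095 = +42.4185 (running +151.9213)
  i=7: 7.4287·-0.2641 − 8.9842·-3.7110 = +31.3791 (running +183.3004)
  i=8: 8.9842·4.8432 − 6.0859·-0.2641 = +45.1198 (running +228.4202)
Area = |Σ|/2 = |228.4202|/2 = 114.2101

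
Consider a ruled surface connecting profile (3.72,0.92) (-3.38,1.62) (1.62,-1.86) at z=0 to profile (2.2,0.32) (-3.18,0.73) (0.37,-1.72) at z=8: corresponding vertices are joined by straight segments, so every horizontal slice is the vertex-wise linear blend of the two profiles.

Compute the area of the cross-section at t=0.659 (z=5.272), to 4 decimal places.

Area at t=0.659: 7.3277

Cross-section at t=0.659: each vertex is (1-t)·p0[i] + t·p1[i].
  v1: (1-0.659)·(3.72,0.92) + 0.659·(2.2,0.32) = (2.7183,0.5246)
  v2: (1-0.659)·(-3.38,1.62) + 0.659·(-3.18,0.73) = (-3.2482,1.0335)
  v3: (1-0.659)·(1.62,-1.86) + 0.659·(0.37,-1.72) = (0.7963,-1.7677)
Shoelace sum Σ(x_i·y_{i+1} − x_{i+1}·y_i):
  i=1: 2.7183·1.0335 − -3.2482·0.5246 = +4.5134 (running +4.5134)
  i=2: -3.2482·-1.7677 − 0.7963·1.0335 = +4.9191 (running +9.4324)
  i=3: 0.7963·0.5246 − 2.7183·-1.7677 = +5.2230 (running +14.6554)
Area = |Σ|/2 = |14.6554|/2 = 7.3277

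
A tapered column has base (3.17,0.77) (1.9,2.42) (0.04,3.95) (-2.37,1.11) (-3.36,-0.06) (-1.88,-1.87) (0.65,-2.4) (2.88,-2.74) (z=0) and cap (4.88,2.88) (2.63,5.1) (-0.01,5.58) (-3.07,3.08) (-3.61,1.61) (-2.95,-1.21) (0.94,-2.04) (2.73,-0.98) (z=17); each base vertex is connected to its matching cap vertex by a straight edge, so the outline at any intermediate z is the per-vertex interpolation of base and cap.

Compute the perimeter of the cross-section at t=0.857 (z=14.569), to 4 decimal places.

Perimeter at t=0.857: 23.9287

Cross-section at t=0.857: each vertex is (1-t)·p0[i] + t·p1[i].
  v1: (1-0.857)·(3.17,0.77) + 0.857·(4.88,2.88) = (4.6355,2.5783)
  v2: (1-0.857)·(1.9,2.42) + 0.857·(2.63,5.1) = (2.5256,4.7168)
  v3: (1-0.857)·(0.04,3.95) + 0.857·(-0.01,5.58) = (-0.0028,5.3469)
  v4: (1-0.857)·(-2.37,1.11) + 0.857·(-3.07,3.08) = (-2.9699,2.7983)
  v5: (1-0.857)·(-3.36,-0.06) + 0.857·(-3.61,1.61) = (-3.5742,1.3712)
  v6: (1-0.857)·(-1.88,-1.87) + 0.857·(-2.95,-1.21) = (-2.7970,-1.3044)
  v7: (1-0.857)·(0.65,-2.4) + 0.857·(0.94,-2.04) = (0.8985,-2.0915)
  v8: (1-0.857)·(2.88,-2.74) + 0.857·(2.73,-0.98) = (2.7515,-1.2317)
Perimeter = Σ |v_{i+1} − v_i|:
  edge 1→2: √(-2.1099² + 2.1385²) = 3.0041 (running 3.0041)
  edge 2→3: √(-2.5285² + 0.6302²) = 2.6058 (running 5.6099)
  edge 3→4: √(-2.9670² + -2.5486²) = 3.9114 (running 9.5213)
  edge 4→5: √(-0.6043² + -1.4271²) = 1.5498 (running 11.0711)
  edge 5→6: √(0.7773² + -2.6756²) = 2.7862 (running 13.8573)
  edge 6→7: √(3.6955² + -0.7871²) = 3.7784 (running 17.6357)
  edge 7→8: √(1.8529² + 0.8598²) = 2.0427 (running 19.6784)
  edge 8→1: √(1.8840² + 3.8099²) = 4.2503 (running 23.9287)
Perimeter = 23.9287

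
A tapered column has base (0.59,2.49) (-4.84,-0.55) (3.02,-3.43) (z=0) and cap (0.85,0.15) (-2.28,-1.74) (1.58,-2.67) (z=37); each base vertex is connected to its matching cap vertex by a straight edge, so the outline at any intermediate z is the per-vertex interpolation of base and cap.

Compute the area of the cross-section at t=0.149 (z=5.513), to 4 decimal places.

Cross-section at t=0.149: each vertex is (1-t)·p0[i] + t·p1[i].
  v1: (1-0.149)·(0.59,2.49) + 0.149·(0.85,0.15) = (0.6287,2.1413)
  v2: (1-0.149)·(-4.84,-0.55) + 0.149·(-2.28,-1.74) = (-4.4586,-0.7273)
  v3: (1-0.149)·(3.02,-3.43) + 0.149·(1.58,-2.67) = (2.8054,-3.3168)
Shoelace sum Σ(x_i·y_{i+1} − x_{i+1}·y_i):
  i=1: 0.6287·-0.7273 − -4.4586·2.1413 = +9.0900 (running +9.0900)
  i=2: -4.4586·-3.3168 − 2.8054·-0.7273 = +16.8284 (running +25.9184)
  i=3: 2.8054·2.1413 − 0.6287·-3.3168 = +8.0928 (running +34.0112)
Area = |Σ|/2 = |34.0112|/2 = 17.0056

Area at t=0.149: 17.0056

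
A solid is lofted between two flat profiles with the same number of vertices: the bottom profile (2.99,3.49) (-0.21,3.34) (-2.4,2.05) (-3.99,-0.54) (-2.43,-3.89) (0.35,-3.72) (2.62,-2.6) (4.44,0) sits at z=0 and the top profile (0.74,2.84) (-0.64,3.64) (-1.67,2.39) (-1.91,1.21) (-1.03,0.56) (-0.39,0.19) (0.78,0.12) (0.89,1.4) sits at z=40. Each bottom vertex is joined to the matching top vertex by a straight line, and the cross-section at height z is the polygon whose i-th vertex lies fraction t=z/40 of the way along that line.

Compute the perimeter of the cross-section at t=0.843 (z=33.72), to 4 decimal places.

Cross-section at t=0.843: each vertex is (1-t)·p0[i] + t·p1[i].
  v1: (1-0.843)·(2.99,3.49) + 0.843·(0.74,2.84) = (1.0933,2.9420)
  v2: (1-0.843)·(-0.21,3.34) + 0.843·(-0.64,3.64) = (-0.5725,3.5929)
  v3: (1-0.843)·(-2.4,2.05) + 0.843·(-1.67,2.39) = (-1.7846,2.3366)
  v4: (1-0.843)·(-3.99,-0.54) + 0.843·(-1.91,1.21) = (-2.2366,0.9352)
  v5: (1-0.843)·(-2.43,-3.89) + 0.843·(-1.03,0.56) = (-1.2498,-0.1387)
  v6: (1-0.843)·(0.35,-3.72) + 0.843·(-0.39,0.19) = (-0.2738,-0.4239)
  v7: (1-0.843)·(2.62,-2.6) + 0.843·(0.78,0.12) = (1.0689,-0.3070)
  v8: (1-0.843)·(4.44,0) + 0.843·(0.89,1.4) = (1.4474,1.1802)
Perimeter = Σ |v_{i+1} − v_i|:
  edge 1→2: √(-1.6657² + 0.6509²) = 1.7884 (running 1.7884)
  edge 2→3: √(-1.2121² + -1.2563²) = 1.7457 (running 3.5341)
  edge 3→4: √(-0.4520² + -1.4014²) = 1.4724 (running 5.0065)
  edge 4→5: √(0.9868² + -1.0739²) = 1.4584 (running 6.4649)
  edge 5→6: √(0.9760² + -0.2852²) = 1.0168 (running 7.4817)
  edge 6→7: √(1.3427² + 0.1168²) = 1.3478 (running 8.8295)
  edge 7→8: √(0.3785² + 1.4872²) = 1.5346 (running 10.3642)
  edge 8→1: √(-0.3541² + 1.7618²) = 1.7971 (running 12.1612)
Perimeter = 12.1612

Perimeter at t=0.843: 12.1612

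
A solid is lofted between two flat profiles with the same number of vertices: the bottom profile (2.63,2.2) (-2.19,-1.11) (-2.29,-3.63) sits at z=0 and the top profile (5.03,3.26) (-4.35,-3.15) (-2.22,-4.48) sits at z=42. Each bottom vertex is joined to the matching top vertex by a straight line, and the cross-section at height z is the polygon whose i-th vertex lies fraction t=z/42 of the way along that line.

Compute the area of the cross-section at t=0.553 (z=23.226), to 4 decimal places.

Cross-section at t=0.553: each vertex is (1-t)·p0[i] + t·p1[i].
  v1: (1-0.553)·(2.63,2.2) + 0.553·(5.03,3.26) = (3.9572,2.7862)
  v2: (1-0.553)·(-2.19,-1.11) + 0.553·(-4.35,-3.15) = (-3.3845,-2.2381)
  v3: (1-0.553)·(-2.29,-3.63) + 0.553·(-2.22,-4.48) = (-2.2513,-4.1001)
Shoelace sum Σ(x_i·y_{i+1} − x_{i+1}·y_i):
  i=1: 3.9572·-2.2381 − -3.3845·2.7862 = +0.5731 (running +0.5731)
  i=2: -3.3845·-4.1001 − -2.2513·-2.2381 = +8.8379 (running +9.4110)
  i=3: -2.2513·2.7862 − 3.9572·-4.1001 = +9.9522 (running +19.3632)
Area = |Σ|/2 = |19.3632|/2 = 9.6816

Area at t=0.553: 9.6816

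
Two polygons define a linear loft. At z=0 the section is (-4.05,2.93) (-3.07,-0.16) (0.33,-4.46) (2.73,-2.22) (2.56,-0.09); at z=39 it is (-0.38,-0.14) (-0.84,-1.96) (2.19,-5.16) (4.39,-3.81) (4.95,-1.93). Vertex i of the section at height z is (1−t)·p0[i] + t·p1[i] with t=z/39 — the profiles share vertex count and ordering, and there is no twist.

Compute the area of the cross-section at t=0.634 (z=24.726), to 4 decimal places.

Area at t=0.634: 18.9393

Cross-section at t=0.634: each vertex is (1-t)·p0[i] + t·p1[i].
  v1: (1-0.634)·(-4.05,2.93) + 0.634·(-0.38,-0.14) = (-1.7232,0.9836)
  v2: (1-0.634)·(-3.07,-0.16) + 0.634·(-0.84,-1.96) = (-1.6562,-1.3012)
  v3: (1-0.634)·(0.33,-4.46) + 0.634·(2.19,-5.16) = (1.5092,-4.9038)
  v4: (1-0.634)·(2.73,-2.22) + 0.634·(4.39,-3.81) = (3.7824,-3.2281)
  v5: (1-0.634)·(2.56,-0.09) + 0.634·(4.95,-1.93) = (4.0753,-1.2566)
Shoelace sum Σ(x_i·y_{i+1} − x_{i+1}·y_i):
  i=1: -1.7232·-1.3012 − -1.6562·0.9836 = +3.8713 (running +3.8713)
  i=2: -1.6562·-4.9038 − 1.5092·-1.3012 = +10.0854 (running +13.9567)
  i=3: 1.5092·-3.2281 − 3.7824·-4.9038 = +13.6764 (running +27.6331)
  i=4: 3.7824·-1.2566 − 4.0753·-3.2281 = +8.4023 (running +36.0354)
  i=5: 4.0753·0.9836 − -1.7232·-1.2566 = +1.8432 (running +37.8786)
Area = |Σ|/2 = |37.8786|/2 = 18.9393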